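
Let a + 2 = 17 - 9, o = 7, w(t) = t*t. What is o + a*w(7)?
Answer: 301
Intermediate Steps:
w(t) = t²
a = 6 (a = -2 + (17 - 9) = -2 + 8 = 6)
o + a*w(7) = 7 + 6*7² = 7 + 6*49 = 7 + 294 = 301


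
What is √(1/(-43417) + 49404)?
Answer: √93128313016739/43417 ≈ 222.27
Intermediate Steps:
√(1/(-43417) + 49404) = √(-1/43417 + 49404) = √(2144973467/43417) = √93128313016739/43417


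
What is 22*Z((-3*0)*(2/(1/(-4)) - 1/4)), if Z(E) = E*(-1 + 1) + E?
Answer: 0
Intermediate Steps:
Z(E) = E (Z(E) = E*0 + E = 0 + E = E)
22*Z((-3*0)*(2/(1/(-4)) - 1/4)) = 22*((-3*0)*(2/(1/(-4)) - 1/4)) = 22*(0*(2/(-¼) - 1*¼)) = 22*(0*(2*(-4) - ¼)) = 22*(0*(-8 - ¼)) = 22*(0*(-33/4)) = 22*0 = 0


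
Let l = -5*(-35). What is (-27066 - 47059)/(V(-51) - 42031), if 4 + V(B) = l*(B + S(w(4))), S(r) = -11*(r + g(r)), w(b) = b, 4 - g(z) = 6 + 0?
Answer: 14825/10962 ≈ 1.3524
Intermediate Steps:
g(z) = -2 (g(z) = 4 - (6 + 0) = 4 - 1*6 = 4 - 6 = -2)
S(r) = 22 - 11*r (S(r) = -11*(r - 2) = -11*(-2 + r) = 22 - 11*r)
l = 175
V(B) = -3854 + 175*B (V(B) = -4 + 175*(B + (22 - 11*4)) = -4 + 175*(B + (22 - 44)) = -4 + 175*(B - 22) = -4 + 175*(-22 + B) = -4 + (-3850 + 175*B) = -3854 + 175*B)
(-27066 - 47059)/(V(-51) - 42031) = (-27066 - 47059)/((-3854 + 175*(-51)) - 42031) = -74125/((-3854 - 8925) - 42031) = -74125/(-12779 - 42031) = -74125/(-54810) = -74125*(-1/54810) = 14825/10962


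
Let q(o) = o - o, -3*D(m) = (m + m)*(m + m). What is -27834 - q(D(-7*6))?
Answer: -27834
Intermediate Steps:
D(m) = -4*m**2/3 (D(m) = -(m + m)*(m + m)/3 = -2*m*2*m/3 = -4*m**2/3)
q(o) = 0
-27834 - q(D(-7*6)) = -27834 - 1*0 = -27834 + 0 = -27834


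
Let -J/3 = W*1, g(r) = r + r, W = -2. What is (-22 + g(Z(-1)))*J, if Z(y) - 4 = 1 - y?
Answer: -60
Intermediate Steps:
Z(y) = 5 - y (Z(y) = 4 + (1 - y) = 5 - y)
g(r) = 2*r
J = 6 (J = -(-6) = -3*(-2) = 6)
(-22 + g(Z(-1)))*J = (-22 + 2*(5 - 1*(-1)))*6 = (-22 + 2*(5 + 1))*6 = (-22 + 2*6)*6 = (-22 + 12)*6 = -10*6 = -60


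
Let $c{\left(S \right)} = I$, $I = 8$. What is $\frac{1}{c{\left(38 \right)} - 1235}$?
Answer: $- \frac{1}{1227} \approx -0.000815$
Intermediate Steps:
$c{\left(S \right)} = 8$
$\frac{1}{c{\left(38 \right)} - 1235} = \frac{1}{8 - 1235} = \frac{1}{-1227} = - \frac{1}{1227}$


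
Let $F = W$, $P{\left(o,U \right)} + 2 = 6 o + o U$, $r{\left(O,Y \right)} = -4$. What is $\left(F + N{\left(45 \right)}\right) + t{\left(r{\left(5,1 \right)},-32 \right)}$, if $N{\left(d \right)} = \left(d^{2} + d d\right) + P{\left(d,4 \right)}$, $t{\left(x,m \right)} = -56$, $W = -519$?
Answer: $3923$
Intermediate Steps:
$P{\left(o,U \right)} = -2 + 6 o + U o$ ($P{\left(o,U \right)} = -2 + \left(6 o + o U\right) = -2 + \left(6 o + U o\right) = -2 + 6 o + U o$)
$F = -519$
$N{\left(d \right)} = -2 + 2 d^{2} + 10 d$ ($N{\left(d \right)} = \left(d^{2} + d d\right) + \left(-2 + 6 d + 4 d\right) = \left(d^{2} + d^{2}\right) + \left(-2 + 10 d\right) = 2 d^{2} + \left(-2 + 10 d\right) = -2 + 2 d^{2} + 10 d$)
$\left(F + N{\left(45 \right)}\right) + t{\left(r{\left(5,1 \right)},-32 \right)} = \left(-519 + \left(-2 + 2 \cdot 45^{2} + 10 \cdot 45\right)\right) - 56 = \left(-519 + \left(-2 + 2 \cdot 2025 + 450\right)\right) - 56 = \left(-519 + \left(-2 + 4050 + 450\right)\right) - 56 = \left(-519 + 4498\right) - 56 = 3979 - 56 = 3923$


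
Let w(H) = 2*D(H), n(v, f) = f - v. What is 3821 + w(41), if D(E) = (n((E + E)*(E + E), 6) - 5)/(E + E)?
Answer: 149938/41 ≈ 3657.0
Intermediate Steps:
D(E) = (1 - 4*E²)/(2*E) (D(E) = ((6 - (E + E)*(E + E)) - 5)/(E + E) = ((6 - 2*E*2*E) - 5)/((2*E)) = ((6 - 4*E²) - 5)*(1/(2*E)) = (1 - 4*E²)*(1/(2*E)) = (1 - 4*E²)/(2*E))
w(H) = 1/H - 4*H (w(H) = 2*(1/(2*H) - 2*H) = 1/H - 4*H)
3821 + w(41) = 3821 + (1/41 - 4*41) = 3821 + (1/41 - 164) = 3821 - 6723/41 = 149938/41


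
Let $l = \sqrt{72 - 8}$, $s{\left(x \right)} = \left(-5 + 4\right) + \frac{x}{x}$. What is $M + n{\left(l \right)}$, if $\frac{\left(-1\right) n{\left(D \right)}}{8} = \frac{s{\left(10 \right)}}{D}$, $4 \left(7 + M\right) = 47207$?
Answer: $\frac{47179}{4} \approx 11795.0$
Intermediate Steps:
$M = \frac{47179}{4}$ ($M = -7 + \frac{1}{4} \cdot 47207 = -7 + \frac{47207}{4} = \frac{47179}{4} \approx 11795.0$)
$s{\left(x \right)} = 0$ ($s{\left(x \right)} = -1 + 1 = 0$)
$l = 8$ ($l = \sqrt{64} = 8$)
$n{\left(D \right)} = 0$ ($n{\left(D \right)} = - 8 \frac{0}{D} = \left(-8\right) 0 = 0$)
$M + n{\left(l \right)} = \frac{47179}{4} + 0 = \frac{47179}{4}$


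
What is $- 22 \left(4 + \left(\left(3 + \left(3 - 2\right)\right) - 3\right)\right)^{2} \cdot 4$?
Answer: $-2200$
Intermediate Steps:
$- 22 \left(4 + \left(\left(3 + \left(3 - 2\right)\right) - 3\right)\right)^{2} \cdot 4 = - 22 \left(4 + \left(\left(3 + 1\right) - 3\right)\right)^{2} \cdot 4 = - 22 \left(4 + \left(4 - 3\right)\right)^{2} \cdot 4 = - 22 \left(4 + 1\right)^{2} \cdot 4 = - 22 \cdot 5^{2} \cdot 4 = \left(-22\right) 25 \cdot 4 = \left(-550\right) 4 = -2200$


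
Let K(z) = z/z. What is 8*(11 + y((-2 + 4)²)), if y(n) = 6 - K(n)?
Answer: 128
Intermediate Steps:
K(z) = 1
y(n) = 5 (y(n) = 6 - 1*1 = 6 - 1 = 5)
8*(11 + y((-2 + 4)²)) = 8*(11 + 5) = 8*16 = 128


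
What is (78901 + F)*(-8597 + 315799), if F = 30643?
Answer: 33652135888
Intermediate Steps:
(78901 + F)*(-8597 + 315799) = (78901 + 30643)*(-8597 + 315799) = 109544*307202 = 33652135888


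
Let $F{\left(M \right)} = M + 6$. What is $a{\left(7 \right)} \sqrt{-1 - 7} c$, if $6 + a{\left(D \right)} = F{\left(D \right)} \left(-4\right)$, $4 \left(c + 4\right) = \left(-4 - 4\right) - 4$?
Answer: $812 i \sqrt{2} \approx 1148.3 i$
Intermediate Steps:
$c = -7$ ($c = -4 + \frac{\left(-4 - 4\right) - 4}{4} = -4 + \frac{-8 - 4}{4} = -4 + \frac{1}{4} \left(-12\right) = -4 - 3 = -7$)
$F{\left(M \right)} = 6 + M$
$a{\left(D \right)} = -30 - 4 D$ ($a{\left(D \right)} = -6 + \left(6 + D\right) \left(-4\right) = -6 - \left(24 + 4 D\right) = -30 - 4 D$)
$a{\left(7 \right)} \sqrt{-1 - 7} c = \left(-30 - 28\right) \sqrt{-1 - 7} \left(-7\right) = \left(-30 - 28\right) \sqrt{-8} \left(-7\right) = - 58 \cdot 2 i \sqrt{2} \left(-7\right) = - 58 \left(- 14 i \sqrt{2}\right) = 812 i \sqrt{2}$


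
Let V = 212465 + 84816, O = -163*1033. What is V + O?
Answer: 128902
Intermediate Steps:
O = -168379
V = 297281
V + O = 297281 - 168379 = 128902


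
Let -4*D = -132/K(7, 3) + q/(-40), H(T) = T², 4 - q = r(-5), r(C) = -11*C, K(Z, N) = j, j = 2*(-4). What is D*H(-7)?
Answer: -34839/160 ≈ -217.74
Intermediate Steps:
j = -8
K(Z, N) = -8
q = -51 (q = 4 - (-11)*(-5) = 4 - 1*55 = 4 - 55 = -51)
D = -711/160 (D = -(-132/(-8) - 51/(-40))/4 = -(-132*(-⅛) - 51*(-1/40))/4 = -(33/2 + 51/40)/4 = -¼*711/40 = -711/160 ≈ -4.4437)
D*H(-7) = -711/160*(-7)² = -711/160*49 = -34839/160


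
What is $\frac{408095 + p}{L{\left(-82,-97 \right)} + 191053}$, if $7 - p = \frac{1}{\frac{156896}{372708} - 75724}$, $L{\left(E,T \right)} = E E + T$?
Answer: $\frac{575888723613885}{278953994051264} \approx 2.0645$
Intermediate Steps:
$L{\left(E,T \right)} = T + E^{2}$ ($L{\left(E,T \right)} = E^{2} + T = T + E^{2}$)
$p = \frac{49389964645}{7055695924}$ ($p = 7 - \frac{1}{\frac{156896}{372708} - 75724} = 7 - \frac{1}{156896 \cdot \frac{1}{372708} - 75724} = 7 - \frac{1}{\frac{39224}{93177} - 75724} = 7 - \frac{1}{- \frac{7055695924}{93177}} = 7 - - \frac{93177}{7055695924} = 7 + \frac{93177}{7055695924} = \frac{49389964645}{7055695924} \approx 7.0$)
$\frac{408095 + p}{L{\left(-82,-97 \right)} + 191053} = \frac{408095 + \frac{49389964645}{7055695924}}{\left(-97 + \left(-82\right)^{2}\right) + 191053} = \frac{2879443618069425}{7055695924 \left(\left(-97 + 6724\right) + 191053\right)} = \frac{2879443618069425}{7055695924 \left(6627 + 191053\right)} = \frac{2879443618069425}{7055695924 \cdot 197680} = \frac{2879443618069425}{7055695924} \cdot \frac{1}{197680} = \frac{575888723613885}{278953994051264}$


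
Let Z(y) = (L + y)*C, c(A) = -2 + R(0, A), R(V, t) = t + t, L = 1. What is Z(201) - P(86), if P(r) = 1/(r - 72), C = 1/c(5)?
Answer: 705/28 ≈ 25.179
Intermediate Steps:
R(V, t) = 2*t
c(A) = -2 + 2*A
C = ⅛ (C = 1/(-2 + 2*5) = 1/(-2 + 10) = 1/8 = ⅛ ≈ 0.12500)
P(r) = 1/(-72 + r)
Z(y) = ⅛ + y/8 (Z(y) = (1 + y)*(⅛) = ⅛ + y/8)
Z(201) - P(86) = (⅛ + (⅛)*201) - 1/(-72 + 86) = (⅛ + 201/8) - 1/14 = 101/4 - 1*1/14 = 101/4 - 1/14 = 705/28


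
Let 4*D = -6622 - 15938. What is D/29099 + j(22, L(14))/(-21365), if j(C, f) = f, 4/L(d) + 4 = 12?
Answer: -241026299/1243400270 ≈ -0.19384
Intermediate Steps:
L(d) = ½ (L(d) = 4/(-4 + 12) = 4/8 = 4*(⅛) = ½)
D = -5640 (D = (-6622 - 15938)/4 = (¼)*(-22560) = -5640)
D/29099 + j(22, L(14))/(-21365) = -5640/29099 + (½)/(-21365) = -5640*1/29099 + (½)*(-1/21365) = -5640/29099 - 1/42730 = -241026299/1243400270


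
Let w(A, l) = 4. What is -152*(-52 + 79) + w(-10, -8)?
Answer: -4100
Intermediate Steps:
-152*(-52 + 79) + w(-10, -8) = -152*(-52 + 79) + 4 = -152*27 + 4 = -4104 + 4 = -4100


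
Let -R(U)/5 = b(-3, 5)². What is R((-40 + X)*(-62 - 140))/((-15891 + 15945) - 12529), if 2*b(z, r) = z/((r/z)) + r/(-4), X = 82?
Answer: 121/3992000 ≈ 3.0311e-5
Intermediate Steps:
b(z, r) = -r/8 + z²/(2*r) (b(z, r) = (z/((r/z)) + r/(-4))/2 = (z*(z/r) + r*(-¼))/2 = (z²/r - r/4)/2 = (-r/4 + z²/r)/2 = -r/8 + z²/(2*r))
R(U) = -121/320 (R(U) = -5*(-⅛*5 + (½)*(-3)²/5)² = -5*(-5/8 + (½)*(⅕)*9)² = -5*(-5/8 + 9/10)² = -5*(11/40)² = -5*121/1600 = -121/320)
R((-40 + X)*(-62 - 140))/((-15891 + 15945) - 12529) = -121/(320*((-15891 + 15945) - 12529)) = -121/(320*(54 - 12529)) = -121/320/(-12475) = -121/320*(-1/12475) = 121/3992000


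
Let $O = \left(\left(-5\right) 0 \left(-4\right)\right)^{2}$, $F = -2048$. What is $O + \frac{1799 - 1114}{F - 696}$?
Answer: $- \frac{685}{2744} \approx -0.24964$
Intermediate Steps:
$O = 0$ ($O = \left(0 \left(-4\right)\right)^{2} = 0^{2} = 0$)
$O + \frac{1799 - 1114}{F - 696} = 0 + \frac{1799 - 1114}{-2048 - 696} = 0 + \frac{685}{-2744} = 0 + 685 \left(- \frac{1}{2744}\right) = 0 - \frac{685}{2744} = - \frac{685}{2744}$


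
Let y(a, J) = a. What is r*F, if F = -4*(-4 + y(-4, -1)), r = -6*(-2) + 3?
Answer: 480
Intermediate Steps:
r = 15 (r = 12 + 3 = 15)
F = 32 (F = -4*(-4 - 4) = -4*(-8) = 32)
r*F = 15*32 = 480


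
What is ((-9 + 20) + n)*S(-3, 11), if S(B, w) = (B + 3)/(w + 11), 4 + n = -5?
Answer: 0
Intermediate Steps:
n = -9 (n = -4 - 5 = -9)
S(B, w) = (3 + B)/(11 + w)
((-9 + 20) + n)*S(-3, 11) = ((-9 + 20) - 9)*((3 - 3)/(11 + 11)) = (11 - 9)*(0/22) = 2*((1/22)*0) = 2*0 = 0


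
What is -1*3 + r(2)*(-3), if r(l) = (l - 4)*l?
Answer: 9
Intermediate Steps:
r(l) = l*(-4 + l) (r(l) = (-4 + l)*l = l*(-4 + l))
-1*3 + r(2)*(-3) = -1*3 + (2*(-4 + 2))*(-3) = -3 + (2*(-2))*(-3) = -3 - 4*(-3) = -3 + 12 = 9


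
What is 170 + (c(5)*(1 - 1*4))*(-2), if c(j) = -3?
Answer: 152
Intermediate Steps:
170 + (c(5)*(1 - 1*4))*(-2) = 170 - 3*(1 - 1*4)*(-2) = 170 - 3*(1 - 4)*(-2) = 170 - 3*(-3)*(-2) = 170 + 9*(-2) = 170 - 18 = 152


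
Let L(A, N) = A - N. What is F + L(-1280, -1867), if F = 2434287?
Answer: 2434874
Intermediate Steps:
F + L(-1280, -1867) = 2434287 + (-1280 - 1*(-1867)) = 2434287 + (-1280 + 1867) = 2434287 + 587 = 2434874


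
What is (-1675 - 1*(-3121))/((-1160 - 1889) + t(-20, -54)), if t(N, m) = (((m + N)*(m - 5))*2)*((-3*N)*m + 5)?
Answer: -482/9417023 ≈ -5.1184e-5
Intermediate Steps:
t(N, m) = 2*(-5 + m)*(5 - 3*N*m)*(N + m) (t(N, m) = (((N + m)*(-5 + m))*2)*(-3*N*m + 5) = (((-5 + m)*(N + m))*2)*(5 - 3*N*m) = (2*(-5 + m)*(N + m))*(5 - 3*N*m) = 2*(-5 + m)*(5 - 3*N*m)*(N + m))
(-1675 - 1*(-3121))/((-1160 - 1889) + t(-20, -54)) = (-1675 - 1*(-3121))/((-1160 - 1889) + (-50*(-20) - 50*(-54) + 10*(-54)**2 - 6*(-20)*(-54)**3 - 6*(-20)**2*(-54)**2 + 10*(-20)*(-54) + 30*(-20)*(-54)**2 + 30*(-54)*(-20)**2)) = (-1675 + 3121)/(-3049 + (1000 + 2700 + 10*2916 - 6*(-20)*(-157464) - 6*400*2916 + 10800 + 30*(-20)*2916 + 30*(-54)*400)) = 1446/(-3049 + (1000 + 2700 + 29160 - 18895680 - 6998400 + 10800 - 1749600 - 648000)) = 1446/(-3049 - 28248020) = 1446/(-28251069) = 1446*(-1/28251069) = -482/9417023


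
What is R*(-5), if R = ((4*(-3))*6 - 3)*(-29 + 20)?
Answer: -3375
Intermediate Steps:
R = 675 (R = (-12*6 - 3)*(-9) = (-72 - 3)*(-9) = -75*(-9) = 675)
R*(-5) = 675*(-5) = -3375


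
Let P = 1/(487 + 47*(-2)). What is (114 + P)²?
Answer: 2007308809/154449 ≈ 12997.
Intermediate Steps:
P = 1/393 (P = 1/(487 - 94) = 1/393 ≈ 0.0025445)
(114 + P)² = (114 + 1/393)² = (44803/393)² = 2007308809/154449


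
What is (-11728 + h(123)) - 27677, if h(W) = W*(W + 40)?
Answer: -19356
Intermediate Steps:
h(W) = W*(40 + W)
(-11728 + h(123)) - 27677 = (-11728 + 123*(40 + 123)) - 27677 = (-11728 + 123*163) - 27677 = (-11728 + 20049) - 27677 = 8321 - 27677 = -19356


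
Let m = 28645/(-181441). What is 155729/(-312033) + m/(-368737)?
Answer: -612875625750124/1228015232802033 ≈ -0.49908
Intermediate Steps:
m = -1685/10673 (m = 28645*(-1/181441) = -1685/10673 ≈ -0.15788)
155729/(-312033) + m/(-368737) = 155729/(-312033) - 1685/10673/(-368737) = 155729*(-1/312033) - 1685/10673*(-1/368737) = -155729/312033 + 1685/3935530001 = -612875625750124/1228015232802033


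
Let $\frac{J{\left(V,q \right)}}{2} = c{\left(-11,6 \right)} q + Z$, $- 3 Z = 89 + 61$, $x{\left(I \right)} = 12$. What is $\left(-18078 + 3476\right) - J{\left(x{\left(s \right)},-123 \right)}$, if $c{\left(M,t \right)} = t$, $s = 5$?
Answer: $-13026$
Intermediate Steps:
$Z = -50$ ($Z = - \frac{89 + 61}{3} = \left(- \frac{1}{3}\right) 150 = -50$)
$J{\left(V,q \right)} = -100 + 12 q$ ($J{\left(V,q \right)} = 2 \left(6 q - 50\right) = 2 \left(-50 + 6 q\right) = -100 + 12 q$)
$\left(-18078 + 3476\right) - J{\left(x{\left(s \right)},-123 \right)} = \left(-18078 + 3476\right) - \left(-100 + 12 \left(-123\right)\right) = -14602 - \left(-100 - 1476\right) = -14602 - -1576 = -14602 + 1576 = -13026$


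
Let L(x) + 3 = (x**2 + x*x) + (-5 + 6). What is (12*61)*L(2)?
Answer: 4392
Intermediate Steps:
L(x) = -2 + 2*x**2 (L(x) = -3 + ((x**2 + x*x) + (-5 + 6)) = -3 + ((x**2 + x**2) + 1) = -3 + (2*x**2 + 1) = -3 + (1 + 2*x**2) = -2 + 2*x**2)
(12*61)*L(2) = (12*61)*(-2 + 2*2**2) = 732*(-2 + 2*4) = 732*(-2 + 8) = 732*6 = 4392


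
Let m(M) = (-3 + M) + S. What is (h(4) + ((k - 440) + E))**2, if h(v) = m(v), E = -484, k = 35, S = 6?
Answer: 777924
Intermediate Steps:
m(M) = 3 + M (m(M) = (-3 + M) + 6 = 3 + M)
h(v) = 3 + v
(h(4) + ((k - 440) + E))**2 = ((3 + 4) + ((35 - 440) - 484))**2 = (7 + (-405 - 484))**2 = (7 - 889)**2 = (-882)**2 = 777924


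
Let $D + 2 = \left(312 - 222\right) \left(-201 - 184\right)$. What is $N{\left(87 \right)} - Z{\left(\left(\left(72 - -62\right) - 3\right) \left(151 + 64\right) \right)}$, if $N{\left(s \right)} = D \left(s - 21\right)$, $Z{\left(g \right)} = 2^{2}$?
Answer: $-2287036$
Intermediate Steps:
$D = -34652$ ($D = -2 + \left(312 - 222\right) \left(-201 - 184\right) = -2 + 90 \left(-385\right) = -2 - 34650 = -34652$)
$Z{\left(g \right)} = 4$
$N{\left(s \right)} = 727692 - 34652 s$ ($N{\left(s \right)} = - 34652 \left(s - 21\right) = - 34652 \left(-21 + s\right) = 727692 - 34652 s$)
$N{\left(87 \right)} - Z{\left(\left(\left(72 - -62\right) - 3\right) \left(151 + 64\right) \right)} = \left(727692 - 3014724\right) - 4 = -2287032 - 4 = -2287036$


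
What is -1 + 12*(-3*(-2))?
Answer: 71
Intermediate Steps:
-1 + 12*(-3*(-2)) = -1 + 12*6 = -1 + 72 = 71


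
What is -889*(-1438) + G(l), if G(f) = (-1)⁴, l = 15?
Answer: 1278383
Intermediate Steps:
G(f) = 1
-889*(-1438) + G(l) = -889*(-1438) + 1 = 1278382 + 1 = 1278383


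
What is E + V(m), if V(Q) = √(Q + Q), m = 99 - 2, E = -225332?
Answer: -225332 + √194 ≈ -2.2532e+5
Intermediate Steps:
m = 97
V(Q) = √2*√Q (V(Q) = √(2*Q) = √2*√Q)
E + V(m) = -225332 + √2*√97 = -225332 + √194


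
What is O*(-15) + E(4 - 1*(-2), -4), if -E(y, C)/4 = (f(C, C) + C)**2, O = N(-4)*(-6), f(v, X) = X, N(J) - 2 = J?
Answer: -436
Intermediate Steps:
N(J) = 2 + J
O = 12 (O = (2 - 4)*(-6) = -2*(-6) = 12)
E(y, C) = -16*C**2 (E(y, C) = -4*(C + C)**2 = -4*4*C**2 = -16*C**2)
O*(-15) + E(4 - 1*(-2), -4) = 12*(-15) - 16*(-4)**2 = -180 - 16*16 = -180 - 256 = -436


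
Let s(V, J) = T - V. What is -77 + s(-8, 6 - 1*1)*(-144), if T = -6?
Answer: -365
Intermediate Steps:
s(V, J) = -6 - V
-77 + s(-8, 6 - 1*1)*(-144) = -77 + (-6 - 1*(-8))*(-144) = -77 + (-6 + 8)*(-144) = -77 + 2*(-144) = -77 - 288 = -365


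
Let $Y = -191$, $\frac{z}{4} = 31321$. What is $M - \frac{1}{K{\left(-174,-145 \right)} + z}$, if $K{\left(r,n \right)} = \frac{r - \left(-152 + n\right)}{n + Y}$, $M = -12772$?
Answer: $- \frac{179213728236}{14031767} \approx -12772.0$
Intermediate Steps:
$z = 125284$ ($z = 4 \cdot 31321 = 125284$)
$K{\left(r,n \right)} = \frac{152 + r - n}{-191 + n}$ ($K{\left(r,n \right)} = \frac{r - \left(-152 + n\right)}{n - 191} = \frac{152 + r - n}{-191 + n}$)
$M - \frac{1}{K{\left(-174,-145 \right)} + z} = -12772 - \frac{1}{\frac{152 - 174 - -145}{-191 - 145} + 125284} = -12772 - \frac{1}{\frac{152 - 174 + 145}{-336} + 125284} = -12772 - \frac{1}{\left(- \frac{1}{336}\right) 123 + 125284} = -12772 - \frac{1}{- \frac{41}{112} + 125284} = -12772 - \frac{1}{\frac{14031767}{112}} = -12772 - \frac{112}{14031767} = - \frac{179213728236}{14031767}$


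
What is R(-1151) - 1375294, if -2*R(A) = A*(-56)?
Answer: -1407522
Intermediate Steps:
R(A) = 28*A (R(A) = -A*(-56)/2 = -(-28)*A = 28*A)
R(-1151) - 1375294 = 28*(-1151) - 1375294 = -32228 - 1375294 = -1407522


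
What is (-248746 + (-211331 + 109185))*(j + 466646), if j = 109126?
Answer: -202033788624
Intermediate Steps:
(-248746 + (-211331 + 109185))*(j + 466646) = (-248746 + (-211331 + 109185))*(109126 + 466646) = (-248746 - 102146)*575772 = -350892*575772 = -202033788624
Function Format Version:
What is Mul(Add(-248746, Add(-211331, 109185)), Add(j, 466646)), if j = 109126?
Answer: -202033788624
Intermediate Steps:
Mul(Add(-248746, Add(-211331, 109185)), Add(j, 466646)) = Mul(Add(-248746, Add(-211331, 109185)), Add(109126, 466646)) = Mul(Add(-248746, -102146), 575772) = Mul(-350892, 575772) = -202033788624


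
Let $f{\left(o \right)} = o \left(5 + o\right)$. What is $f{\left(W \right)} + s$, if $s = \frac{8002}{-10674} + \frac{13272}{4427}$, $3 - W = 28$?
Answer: $\frac{11866569737}{23626899} \approx 502.25$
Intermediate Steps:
$W = -25$ ($W = 3 - 28 = -25$)
$s = \frac{53120237}{23626899}$ ($s = 8002 \left(- \frac{1}{10674}\right) + 13272 \cdot \frac{1}{4427} = - \frac{4001}{5337} + \frac{13272}{4427} = \frac{53120237}{23626899} \approx 2.2483$)
$f{\left(W \right)} + s = - 25 \left(5 - 25\right) + \frac{53120237}{23626899} = \left(-25\right) \left(-20\right) + \frac{53120237}{23626899} = 500 + \frac{53120237}{23626899} = \frac{11866569737}{23626899}$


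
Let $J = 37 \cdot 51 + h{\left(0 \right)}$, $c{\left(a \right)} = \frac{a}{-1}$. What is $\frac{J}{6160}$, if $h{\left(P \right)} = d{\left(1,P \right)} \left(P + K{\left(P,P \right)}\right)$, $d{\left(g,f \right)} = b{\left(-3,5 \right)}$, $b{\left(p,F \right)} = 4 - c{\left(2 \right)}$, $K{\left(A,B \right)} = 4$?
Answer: $\frac{273}{880} \approx 0.31023$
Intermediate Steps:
$c{\left(a \right)} = - a$ ($c{\left(a \right)} = a \left(-1\right) = - a$)
$b{\left(p,F \right)} = 6$ ($b{\left(p,F \right)} = 4 - \left(-1\right) 2 = 4 - -2 = 4 + 2 = 6$)
$d{\left(g,f \right)} = 6$
$h{\left(P \right)} = 24 + 6 P$ ($h{\left(P \right)} = 6 \left(P + 4\right) = 6 \left(4 + P\right) = 24 + 6 P$)
$J = 1911$ ($J = 37 \cdot 51 + \left(24 + 6 \cdot 0\right) = 1887 + \left(24 + 0\right) = 1887 + 24 = 1911$)
$\frac{J}{6160} = \frac{1911}{6160} = 1911 \cdot \frac{1}{6160} = \frac{273}{880}$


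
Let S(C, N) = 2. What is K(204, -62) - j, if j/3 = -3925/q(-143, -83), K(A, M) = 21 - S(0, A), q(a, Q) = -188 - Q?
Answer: -652/7 ≈ -93.143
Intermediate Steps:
K(A, M) = 19 (K(A, M) = 21 - 1*2 = 21 - 2 = 19)
j = 785/7 (j = 3*(-3925/(-188 - 1*(-83))) = 3*(-3925/(-188 + 83)) = 3*(-3925/(-105)) = 3*(-3925*(-1/105)) = 3*(785/21) = 785/7 ≈ 112.14)
K(204, -62) - j = 19 - 1*785/7 = 19 - 785/7 = -652/7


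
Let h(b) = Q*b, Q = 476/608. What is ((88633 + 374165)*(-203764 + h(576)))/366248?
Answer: -223470576063/869839 ≈ -2.5691e+5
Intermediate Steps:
Q = 119/152 (Q = 476*(1/608) = 119/152 ≈ 0.78290)
h(b) = 119*b/152
((88633 + 374165)*(-203764 + h(576)))/366248 = ((88633 + 374165)*(-203764 + (119/152)*576))/366248 = (462798*(-203764 + 8568/19))*(1/366248) = (462798*(-3862948/19))*(1/366248) = -1787764608504/19*1/366248 = -223470576063/869839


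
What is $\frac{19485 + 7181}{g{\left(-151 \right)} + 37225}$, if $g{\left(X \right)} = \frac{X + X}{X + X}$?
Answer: $\frac{13333}{18613} \approx 0.71633$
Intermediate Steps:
$g{\left(X \right)} = 1$ ($g{\left(X \right)} = \frac{2 X}{2 X} = 2 X \frac{1}{2 X} = 1$)
$\frac{19485 + 7181}{g{\left(-151 \right)} + 37225} = \frac{19485 + 7181}{1 + 37225} = \frac{26666}{37226} = 26666 \cdot \frac{1}{37226} = \frac{13333}{18613}$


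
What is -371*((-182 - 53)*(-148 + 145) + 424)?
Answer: -418859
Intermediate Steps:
-371*((-182 - 53)*(-148 + 145) + 424) = -371*(-235*(-3) + 424) = -371*(705 + 424) = -371*1129 = -418859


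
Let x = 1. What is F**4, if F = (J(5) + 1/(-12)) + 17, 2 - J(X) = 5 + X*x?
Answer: 131079601/20736 ≈ 6321.4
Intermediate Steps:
J(X) = -3 - X (J(X) = 2 - (5 + X*1) = 2 - (5 + X) = 2 + (-5 - X) = -3 - X)
F = 107/12 (F = ((-3 - 1*5) + 1/(-12)) + 17 = ((-3 - 5) - 1/12) + 17 = (-8 - 1/12) + 17 = -97/12 + 17 = 107/12 ≈ 8.9167)
F**4 = (107/12)**4 = 131079601/20736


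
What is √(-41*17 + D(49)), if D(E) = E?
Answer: 18*I*√2 ≈ 25.456*I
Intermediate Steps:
√(-41*17 + D(49)) = √(-41*17 + 49) = √(-697 + 49) = √(-648) = 18*I*√2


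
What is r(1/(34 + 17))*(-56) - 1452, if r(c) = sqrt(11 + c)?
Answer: -1452 - 56*sqrt(28662)/51 ≈ -1637.9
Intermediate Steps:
r(1/(34 + 17))*(-56) - 1452 = sqrt(11 + 1/(34 + 17))*(-56) - 1452 = sqrt(11 + 1/51)*(-56) - 1452 = sqrt(562/51)*(-56) - 1452 = (sqrt(28662)/51)*(-56) - 1452 = -56*sqrt(28662)/51 - 1452 = -1452 - 56*sqrt(28662)/51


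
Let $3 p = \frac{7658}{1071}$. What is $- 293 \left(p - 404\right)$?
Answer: $\frac{54012206}{459} \approx 1.1767 \cdot 10^{5}$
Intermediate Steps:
$p = \frac{1094}{459}$ ($p = \frac{7658 \cdot \frac{1}{1071}}{3} = \frac{1}{3} \cdot \frac{1094}{153} = \frac{1094}{459} \approx 2.3834$)
$- 293 \left(p - 404\right) = - 293 \left(\frac{1094}{459} - 404\right) = \left(-293\right) \left(- \frac{184342}{459}\right) = \frac{54012206}{459}$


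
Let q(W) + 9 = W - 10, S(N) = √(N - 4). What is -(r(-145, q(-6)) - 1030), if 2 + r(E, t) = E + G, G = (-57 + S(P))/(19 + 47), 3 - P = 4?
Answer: 25913/22 - I*√5/66 ≈ 1177.9 - 0.03388*I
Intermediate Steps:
P = -1 (P = 3 - 1*4 = 3 - 4 = -1)
S(N) = √(-4 + N)
q(W) = -19 + W (q(W) = -9 + (W - 10) = -9 + (-10 + W) = -19 + W)
G = -19/22 + I*√5/66 (G = (-57 + √(-4 - 1))/(19 + 47) = (-57 + √(-5))/66 = (-57 + I*√5)*(1/66) = -19/22 + I*√5/66 ≈ -0.86364 + 0.03388*I)
r(E, t) = -63/22 + E + I*√5/66 (r(E, t) = -2 + (E + (-19/22 + I*√5/66)) = -2 + (-19/22 + E + I*√5/66) = -63/22 + E + I*√5/66)
-(r(-145, q(-6)) - 1030) = -((-63/22 - 145 + I*√5/66) - 1030) = -((-3253/22 + I*√5/66) - 1030) = -(-25913/22 + I*√5/66) = 25913/22 - I*√5/66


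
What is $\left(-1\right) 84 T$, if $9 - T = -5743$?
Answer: $-483168$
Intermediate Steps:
$T = 5752$ ($T = 9 - -5743 = 9 + 5743 = 5752$)
$\left(-1\right) 84 T = \left(-1\right) 84 \cdot 5752 = \left(-84\right) 5752 = -483168$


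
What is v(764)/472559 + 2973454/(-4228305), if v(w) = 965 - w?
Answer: -1404282559481/1998123582495 ≈ -0.70280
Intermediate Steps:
v(764)/472559 + 2973454/(-4228305) = (965 - 1*764)/472559 + 2973454/(-4228305) = (965 - 764)*(1/472559) + 2973454*(-1/4228305) = 201*(1/472559) - 2973454/4228305 = 201/472559 - 2973454/4228305 = -1404282559481/1998123582495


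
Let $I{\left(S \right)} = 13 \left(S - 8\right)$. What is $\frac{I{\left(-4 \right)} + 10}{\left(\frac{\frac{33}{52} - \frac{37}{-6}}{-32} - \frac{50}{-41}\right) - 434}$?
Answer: $\frac{29882112}{88621549} \approx 0.33719$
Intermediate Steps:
$I{\left(S \right)} = -104 + 13 S$ ($I{\left(S \right)} = 13 \left(-8 + S\right) = -104 + 13 S$)
$\frac{I{\left(-4 \right)} + 10}{\left(\frac{\frac{33}{52} - \frac{37}{-6}}{-32} - \frac{50}{-41}\right) - 434} = \frac{\left(-104 + 13 \left(-4\right)\right) + 10}{\left(\frac{\frac{33}{52} - \frac{37}{-6}}{-32} - \frac{50}{-41}\right) - 434} = \frac{\left(-104 - 52\right) + 10}{\left(\left(33 \cdot \frac{1}{52} - - \frac{37}{6}\right) \left(- \frac{1}{32}\right) - - \frac{50}{41}\right) - 434} = \frac{-156 + 10}{\left(\left(\frac{33}{52} + \frac{37}{6}\right) \left(- \frac{1}{32}\right) + \frac{50}{41}\right) - 434} = - \frac{146}{\left(\frac{1061}{156} \left(- \frac{1}{32}\right) + \frac{50}{41}\right) - 434} = - \frac{146}{\left(- \frac{1061}{4992} + \frac{50}{41}\right) - 434} = - \frac{146}{\frac{206099}{204672} - 434} = - \frac{146}{- \frac{88621549}{204672}} = \left(-146\right) \left(- \frac{204672}{88621549}\right) = \frac{29882112}{88621549}$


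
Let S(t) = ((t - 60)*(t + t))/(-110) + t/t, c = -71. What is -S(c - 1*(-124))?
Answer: -426/55 ≈ -7.7455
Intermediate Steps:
S(t) = 1 - t*(-60 + t)/55 (S(t) = ((-60 + t)*(2*t))*(-1/110) + 1 = (2*t*(-60 + t))*(-1/110) + 1 = -t*(-60 + t)/55 + 1 = 1 - t*(-60 + t)/55)
-S(c - 1*(-124)) = -(1 - (-71 - 1*(-124))²/55 + 12*(-71 - 1*(-124))/11) = -(1 - (-71 + 124)²/55 + 12*(-71 + 124)/11) = -(1 - 1/55*53² + (12/11)*53) = -(1 - 1/55*2809 + 636/11) = -(1 - 2809/55 + 636/11) = -1*426/55 = -426/55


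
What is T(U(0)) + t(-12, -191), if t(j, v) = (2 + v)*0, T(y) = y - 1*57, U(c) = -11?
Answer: -68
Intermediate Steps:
T(y) = -57 + y (T(y) = y - 57 = -57 + y)
t(j, v) = 0
T(U(0)) + t(-12, -191) = (-57 - 11) + 0 = -68 + 0 = -68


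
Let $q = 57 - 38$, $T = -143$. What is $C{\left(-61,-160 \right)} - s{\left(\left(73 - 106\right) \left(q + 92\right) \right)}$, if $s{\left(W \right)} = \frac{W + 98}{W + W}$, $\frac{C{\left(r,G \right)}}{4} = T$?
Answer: $- \frac{4194037}{7326} \approx -572.49$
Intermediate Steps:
$C{\left(r,G \right)} = -572$ ($C{\left(r,G \right)} = 4 \left(-143\right) = -572$)
$q = 19$ ($q = 57 - 38 = 19$)
$s{\left(W \right)} = \frac{98 + W}{2 W}$
$C{\left(-61,-160 \right)} - s{\left(\left(73 - 106\right) \left(q + 92\right) \right)} = -572 - \frac{98 + \left(73 - 106\right) \left(19 + 92\right)}{2 \left(73 - 106\right) \left(19 + 92\right)} = -572 - \frac{98 - 3663}{2 \left(\left(-33\right) 111\right)} = -572 - \frac{98 - 3663}{2 \left(-3663\right)} = -572 - \frac{1}{2} \left(- \frac{1}{3663}\right) \left(-3565\right) = -572 - \frac{3565}{7326} = - \frac{4194037}{7326}$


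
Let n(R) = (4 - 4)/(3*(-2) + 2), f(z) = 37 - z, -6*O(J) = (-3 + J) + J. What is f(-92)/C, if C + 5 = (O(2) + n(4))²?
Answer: -4644/179 ≈ -25.944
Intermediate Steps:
O(J) = ½ - J/3 (O(J) = -((-3 + J) + J)/6 = -(-3 + 2*J)/6 = ½ - J/3)
n(R) = 0 (n(R) = 0/(-6 + 2) = 0/(-4) = 0*(-¼) = 0)
C = -179/36 (C = -5 + ((½ - ⅓*2) + 0)² = -5 + ((½ - ⅔) + 0)² = -5 + (-⅙ + 0)² = -5 + (-⅙)² = -5 + 1/36 = -179/36 ≈ -4.9722)
f(-92)/C = (37 - 1*(-92))/(-179/36) = (37 + 92)*(-36/179) = 129*(-36/179) = -4644/179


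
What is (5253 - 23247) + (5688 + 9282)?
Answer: -3024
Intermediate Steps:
(5253 - 23247) + (5688 + 9282) = -17994 + 14970 = -3024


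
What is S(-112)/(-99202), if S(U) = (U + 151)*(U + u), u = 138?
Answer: -507/49601 ≈ -0.010222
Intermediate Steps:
S(U) = (138 + U)*(151 + U) (S(U) = (U + 151)*(U + 138) = (151 + U)*(138 + U) = (138 + U)*(151 + U))
S(-112)/(-99202) = (20838 + (-112)**2 + 289*(-112))/(-99202) = (20838 + 12544 - 32368)*(-1/99202) = 1014*(-1/99202) = -507/49601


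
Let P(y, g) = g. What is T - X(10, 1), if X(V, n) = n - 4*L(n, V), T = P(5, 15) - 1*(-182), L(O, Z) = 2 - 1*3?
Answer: 192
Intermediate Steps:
L(O, Z) = -1 (L(O, Z) = 2 - 3 = -1)
T = 197 (T = 15 - 1*(-182) = 15 + 182 = 197)
X(V, n) = 4 + n (X(V, n) = n - 4*(-1) = n + 4 = 4 + n)
T - X(10, 1) = 197 - (4 + 1) = 197 - 1*5 = 197 - 5 = 192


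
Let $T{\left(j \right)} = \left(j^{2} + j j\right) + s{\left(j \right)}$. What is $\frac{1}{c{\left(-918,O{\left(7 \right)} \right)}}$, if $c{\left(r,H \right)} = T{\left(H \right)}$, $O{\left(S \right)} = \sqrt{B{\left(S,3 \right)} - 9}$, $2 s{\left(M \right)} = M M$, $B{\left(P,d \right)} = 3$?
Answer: $- \frac{1}{15} \approx -0.066667$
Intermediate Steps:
$s{\left(M \right)} = \frac{M^{2}}{2}$ ($s{\left(M \right)} = \frac{M M}{2} = \frac{M^{2}}{2}$)
$O{\left(S \right)} = i \sqrt{6}$ ($O{\left(S \right)} = \sqrt{3 - 9} = \sqrt{-6} = i \sqrt{6}$)
$T{\left(j \right)} = \frac{5 j^{2}}{2}$ ($T{\left(j \right)} = \left(j^{2} + j j\right) + \frac{j^{2}}{2} = \left(j^{2} + j^{2}\right) + \frac{j^{2}}{2} = 2 j^{2} + \frac{j^{2}}{2} = \frac{5 j^{2}}{2}$)
$c{\left(r,H \right)} = \frac{5 H^{2}}{2}$
$\frac{1}{c{\left(-918,O{\left(7 \right)} \right)}} = \frac{1}{\frac{5}{2} \left(i \sqrt{6}\right)^{2}} = \frac{1}{\frac{5}{2} \left(-6\right)} = \frac{1}{-15} = - \frac{1}{15}$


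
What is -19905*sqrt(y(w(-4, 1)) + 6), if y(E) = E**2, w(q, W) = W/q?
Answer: -19905*sqrt(97)/4 ≈ -49010.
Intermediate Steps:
-19905*sqrt(y(w(-4, 1)) + 6) = -19905*sqrt((1/(-4))**2 + 6) = -19905*sqrt((1*(-1/4))**2 + 6) = -19905*sqrt((-1/4)**2 + 6) = -19905*sqrt(1/16 + 6) = -19905*sqrt(97)/4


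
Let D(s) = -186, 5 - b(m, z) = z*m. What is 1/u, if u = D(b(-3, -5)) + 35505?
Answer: 1/35319 ≈ 2.8313e-5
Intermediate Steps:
b(m, z) = 5 - m*z (b(m, z) = 5 - z*m = 5 - m*z)
u = 35319 (u = -186 + 35505 = 35319)
1/u = 1/35319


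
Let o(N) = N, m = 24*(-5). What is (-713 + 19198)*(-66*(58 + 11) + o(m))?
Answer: -86398890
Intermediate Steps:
m = -120
(-713 + 19198)*(-66*(58 + 11) + o(m)) = (-713 + 19198)*(-66*(58 + 11) - 120) = 18485*(-66*69 - 120) = 18485*(-4554 - 120) = 18485*(-4674) = -86398890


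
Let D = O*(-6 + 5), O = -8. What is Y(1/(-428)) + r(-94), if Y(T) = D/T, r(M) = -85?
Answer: -3509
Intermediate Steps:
D = 8 (D = -8*(-6 + 5) = -8*(-1) = 8)
Y(T) = 8/T
Y(1/(-428)) + r(-94) = 8/(1/(-428)) - 85 = 8/(-1/428) - 85 = 8*(-428) - 85 = -3424 - 85 = -3509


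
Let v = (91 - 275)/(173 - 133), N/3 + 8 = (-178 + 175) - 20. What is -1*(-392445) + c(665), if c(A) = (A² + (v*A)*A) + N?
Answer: -1199658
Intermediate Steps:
N = -93 (N = -24 + 3*((-178 + 175) - 20) = -24 + 3*(-3 - 20) = -24 + 3*(-23) = -24 - 69 = -93)
v = -23/5 (v = -184/40 = -184*1/40 = -23/5 ≈ -4.6000)
c(A) = -93 - 18*A²/5 (c(A) = (A² + (-23*A/5)*A) - 93 = (A² - 23*A²/5) - 93 = -18*A²/5 - 93 = -93 - 18*A²/5)
-1*(-392445) + c(665) = -1*(-392445) + (-93 - 18/5*665²) = 392445 + (-93 - 18/5*442225) = 392445 + (-93 - 1592010) = 392445 - 1592103 = -1199658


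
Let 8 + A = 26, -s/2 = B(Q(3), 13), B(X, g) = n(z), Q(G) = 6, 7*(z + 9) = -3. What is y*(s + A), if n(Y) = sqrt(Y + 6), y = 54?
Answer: 972 - 216*I*sqrt(42)/7 ≈ 972.0 - 199.98*I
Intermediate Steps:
z = -66/7 (z = -9 + (1/7)*(-3) = -9 - 3/7 = -66/7 ≈ -9.4286)
n(Y) = sqrt(6 + Y)
B(X, g) = 2*I*sqrt(42)/7 (B(X, g) = sqrt(6 - 66/7) = sqrt(-24/7) = 2*I*sqrt(42)/7)
s = -4*I*sqrt(42)/7 ≈ -3.7033*I
A = 18 (A = -8 + 26 = 18)
y*(s + A) = 54*(-4*I*sqrt(42)/7 + 18) = 54*(18 - 4*I*sqrt(42)/7) = 972 - 216*I*sqrt(42)/7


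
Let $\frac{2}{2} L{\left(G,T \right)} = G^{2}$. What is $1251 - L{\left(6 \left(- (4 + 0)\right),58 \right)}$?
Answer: $675$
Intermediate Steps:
$L{\left(G,T \right)} = G^{2}$
$1251 - L{\left(6 \left(- (4 + 0)\right),58 \right)} = 1251 - \left(6 \left(- (4 + 0)\right)\right)^{2} = 1251 - \left(6 \left(\left(-1\right) 4\right)\right)^{2} = 1251 - \left(6 \left(-4\right)\right)^{2} = 1251 - \left(-24\right)^{2} = 1251 - 576 = 675$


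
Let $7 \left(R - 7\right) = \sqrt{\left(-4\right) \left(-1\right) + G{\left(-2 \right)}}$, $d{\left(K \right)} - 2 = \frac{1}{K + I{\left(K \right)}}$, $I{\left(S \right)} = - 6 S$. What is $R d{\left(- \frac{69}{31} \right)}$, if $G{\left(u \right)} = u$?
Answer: $\frac{5047}{345} + \frac{103 \sqrt{2}}{345} \approx 15.051$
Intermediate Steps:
$d{\left(K \right)} = 2 - \frac{1}{5 K}$ ($d{\left(K \right)} = 2 + \frac{1}{K - 6 K} = 2 + \frac{1}{\left(-5\right) K} = 2 - \frac{1}{5 K}$)
$R = 7 + \frac{\sqrt{2}}{7}$ ($R = 7 + \frac{\sqrt{\left(-4\right) \left(-1\right) - 2}}{7} = 7 + \frac{\sqrt{4 - 2}}{7} = 7 + \frac{\sqrt{2}}{7} \approx 7.202$)
$R d{\left(- \frac{69}{31} \right)} = \left(7 + \frac{\sqrt{2}}{7}\right) \left(2 - \frac{1}{5 \left(- \frac{69}{31}\right)}\right) = \left(7 + \frac{\sqrt{2}}{7}\right) \left(2 - - \frac{31}{345}\right) = \left(7 + \frac{\sqrt{2}}{7}\right) \left(2 + \frac{31}{345}\right) = \left(7 + \frac{\sqrt{2}}{7}\right) \frac{721}{345} = \frac{5047}{345} + \frac{103 \sqrt{2}}{345}$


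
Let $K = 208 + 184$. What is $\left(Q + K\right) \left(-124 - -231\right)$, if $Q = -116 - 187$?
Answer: $9523$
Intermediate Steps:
$K = 392$
$Q = -303$
$\left(Q + K\right) \left(-124 - -231\right) = \left(-303 + 392\right) \left(-124 - -231\right) = 89 \left(-124 + 231\right) = 89 \cdot 107 = 9523$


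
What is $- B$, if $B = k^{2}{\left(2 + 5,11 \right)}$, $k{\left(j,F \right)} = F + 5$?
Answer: $-256$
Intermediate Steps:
$k{\left(j,F \right)} = 5 + F$
$B = 256$ ($B = \left(5 + 11\right)^{2} = 16^{2} = 256$)
$- B = \left(-1\right) 256 = -256$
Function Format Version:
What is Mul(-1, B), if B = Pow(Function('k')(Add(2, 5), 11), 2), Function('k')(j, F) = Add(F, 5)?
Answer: -256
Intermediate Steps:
Function('k')(j, F) = Add(5, F)
B = 256 (B = Pow(Add(5, 11), 2) = Pow(16, 2) = 256)
Mul(-1, B) = Mul(-1, 256) = -256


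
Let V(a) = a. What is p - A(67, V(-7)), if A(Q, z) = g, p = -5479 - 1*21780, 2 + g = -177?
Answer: -27080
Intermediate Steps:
g = -179 (g = -2 - 177 = -179)
p = -27259 (p = -5479 - 21780 = -27259)
A(Q, z) = -179
p - A(67, V(-7)) = -27259 - 1*(-179) = -27259 + 179 = -27080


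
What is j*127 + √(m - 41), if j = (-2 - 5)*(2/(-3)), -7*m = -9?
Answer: 1778/3 + I*√1946/7 ≈ 592.67 + 6.3019*I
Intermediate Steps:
m = 9/7 (m = -⅐*(-9) = 9/7 ≈ 1.2857)
j = 14/3 (j = -14*(-1)/3 = -7*(-⅔) = 14/3 ≈ 4.6667)
j*127 + √(m - 41) = (14/3)*127 + √(9/7 - 41) = 1778/3 + √(-278/7) = 1778/3 + I*√1946/7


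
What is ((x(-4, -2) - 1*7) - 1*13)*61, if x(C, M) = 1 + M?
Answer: -1281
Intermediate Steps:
((x(-4, -2) - 1*7) - 1*13)*61 = (((1 - 2) - 1*7) - 1*13)*61 = ((-1 - 7) - 13)*61 = (-8 - 13)*61 = -21*61 = -1281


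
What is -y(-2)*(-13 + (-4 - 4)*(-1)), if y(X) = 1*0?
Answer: 0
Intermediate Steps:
y(X) = 0
-y(-2)*(-13 + (-4 - 4)*(-1)) = -0*(-13 + (-4 - 4)*(-1)) = -0*(-13 - 8*(-1)) = -0*(-13 + 8) = -0*(-5) = -1*0 = 0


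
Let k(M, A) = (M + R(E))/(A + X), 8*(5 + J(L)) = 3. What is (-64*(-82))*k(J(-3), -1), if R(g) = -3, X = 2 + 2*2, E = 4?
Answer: -40016/5 ≈ -8003.2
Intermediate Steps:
X = 6 (X = 2 + 4 = 6)
J(L) = -37/8 (J(L) = -5 + (1/8)*3 = -5 + 3/8 = -37/8)
k(M, A) = (-3 + M)/(6 + A) (k(M, A) = (M - 3)/(A + 6) = (-3 + M)/(6 + A))
(-64*(-82))*k(J(-3), -1) = (-64*(-82))*((-3 - 37/8)/(6 - 1)) = 5248*(-61/8/5) = 5248*((1/5)*(-61/8)) = 5248*(-61/40) = -40016/5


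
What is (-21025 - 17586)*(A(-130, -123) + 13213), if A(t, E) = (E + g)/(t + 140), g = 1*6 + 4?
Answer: -5097308387/10 ≈ -5.0973e+8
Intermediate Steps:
g = 10 (g = 6 + 4 = 10)
A(t, E) = (10 + E)/(140 + t) (A(t, E) = (E + 10)/(t + 140) = (10 + E)/(140 + t))
(-21025 - 17586)*(A(-130, -123) + 13213) = (-21025 - 17586)*((10 - 123)/(140 - 130) + 13213) = -38611*(-113/10 + 13213) = -38611*132017/10 = -5097308387/10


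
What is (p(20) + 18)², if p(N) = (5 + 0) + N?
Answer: 1849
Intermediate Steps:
p(N) = 5 + N
(p(20) + 18)² = ((5 + 20) + 18)² = (25 + 18)² = 43² = 1849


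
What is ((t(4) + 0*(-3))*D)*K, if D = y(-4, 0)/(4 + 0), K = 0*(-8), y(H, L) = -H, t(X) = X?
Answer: 0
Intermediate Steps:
K = 0
D = 1 (D = (-1*(-4))/(4 + 0) = 4/4 = (¼)*4 = 1)
((t(4) + 0*(-3))*D)*K = ((4 + 0*(-3))*1)*0 = ((4 + 0)*1)*0 = (4*1)*0 = 4*0 = 0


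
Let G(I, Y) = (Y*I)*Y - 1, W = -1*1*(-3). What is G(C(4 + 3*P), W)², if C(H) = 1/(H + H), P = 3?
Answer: 289/676 ≈ 0.42752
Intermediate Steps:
C(H) = 1/(2*H)
W = 3 (W = -1*(-3) = 3)
G(I, Y) = -1 + I*Y² (G(I, Y) = (I*Y)*Y - 1 = I*Y² - 1 = -1 + I*Y²)
G(C(4 + 3*P), W)² = (-1 + (1/(2*(4 + 3*3)))*3²)² = (-1 + (1/(2*(4 + 9)))*9)² = (-1 + ((½)/13)*9)² = (-1 + ((½)*(1/13))*9)² = (-1 + (1/26)*9)² = (-1 + 9/26)² = (-17/26)² = 289/676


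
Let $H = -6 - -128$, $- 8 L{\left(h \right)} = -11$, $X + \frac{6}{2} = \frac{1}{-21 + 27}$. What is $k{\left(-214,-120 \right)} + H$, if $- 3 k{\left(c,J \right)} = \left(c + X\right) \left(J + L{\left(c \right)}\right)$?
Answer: $- \frac{1217081}{144} \approx -8452.0$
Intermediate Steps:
$X = - \frac{17}{6}$ ($X = -3 + \frac{1}{-21 + 27} = -3 + \frac{1}{6} = - \frac{17}{6} \approx -2.8333$)
$L{\left(h \right)} = \frac{11}{8}$ ($L{\left(h \right)} = \left(- \frac{1}{8}\right) \left(-11\right) = \frac{11}{8}$)
$H = 122$ ($H = -6 + 128 = 122$)
$k{\left(c,J \right)} = - \frac{\left(- \frac{17}{6} + c\right) \left(\frac{11}{8} + J\right)}{3}$ ($k{\left(c,J \right)} = - \frac{\left(c - \frac{17}{6}\right) \left(J + \frac{11}{8}\right)}{3} = - \frac{\left(- \frac{17}{6} + c\right) \left(\frac{11}{8} + J\right)}{3}$)
$k{\left(-214,-120 \right)} + H = \left(\frac{187}{144} - - \frac{1177}{12} + \frac{17}{18} \left(-120\right) - \left(-40\right) \left(-214\right)\right) + 122 = \left(\frac{187}{144} + \frac{1177}{12} - \frac{340}{3} - 8560\right) + 122 = - \frac{1234649}{144} + 122 = - \frac{1217081}{144}$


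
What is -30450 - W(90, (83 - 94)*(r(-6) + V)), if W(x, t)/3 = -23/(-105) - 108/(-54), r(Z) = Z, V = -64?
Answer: -1065983/35 ≈ -30457.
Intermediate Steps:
W(x, t) = 233/35 (W(x, t) = 3*(-23/(-105) - 108/(-54)) = 3*(-23*(-1/105) - 108*(-1/54)) = 3*(23/105 + 2) = 3*(233/105) = 233/35)
-30450 - W(90, (83 - 94)*(r(-6) + V)) = -30450 - 1*233/35 = -30450 - 233/35 = -1065983/35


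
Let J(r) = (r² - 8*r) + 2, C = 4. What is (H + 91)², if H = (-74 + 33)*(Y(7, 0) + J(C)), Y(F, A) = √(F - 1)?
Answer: 452311 - 54530*√6 ≈ 3.1874e+5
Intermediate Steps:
Y(F, A) = √(-1 + F)
J(r) = 2 + r² - 8*r
H = 574 - 41*√6 (H = (-74 + 33)*(√(-1 + 7) + (2 + 4² - 8*4)) = -41*(√6 + (2 + 16 - 32)) = -41*(√6 - 14) = -41*(-14 + √6) = 574 - 41*√6 ≈ 473.57)
(H + 91)² = ((574 - 41*√6) + 91)² = (665 - 41*√6)²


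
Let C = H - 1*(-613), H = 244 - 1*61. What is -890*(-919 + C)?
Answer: 109470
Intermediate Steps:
H = 183 (H = 244 - 61 = 183)
C = 796 (C = 183 - 1*(-613) = 183 + 613 = 796)
-890*(-919 + C) = -890*(-919 + 796) = -890*(-123) = 109470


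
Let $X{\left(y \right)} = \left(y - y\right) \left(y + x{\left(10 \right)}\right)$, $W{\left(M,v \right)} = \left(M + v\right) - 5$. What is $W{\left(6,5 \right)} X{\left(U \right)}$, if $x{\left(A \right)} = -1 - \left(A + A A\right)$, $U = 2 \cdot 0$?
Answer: $0$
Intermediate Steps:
$U = 0$
$x{\left(A \right)} = -1 - A - A^{2}$ ($x{\left(A \right)} = -1 - \left(A + A^{2}\right) = -1 - A - A^{2}$)
$W{\left(M,v \right)} = -5 + M + v$
$X{\left(y \right)} = 0$ ($X{\left(y \right)} = \left(y - y\right) \left(y - 111\right) = 0 \left(y - 111\right) = 0 \left(-111 + y\right) = 0$)
$W{\left(6,5 \right)} X{\left(U \right)} = \left(-5 + 6 + 5\right) 0 = 6 \cdot 0 = 0$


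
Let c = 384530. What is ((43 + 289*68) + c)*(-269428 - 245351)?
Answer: -208086541275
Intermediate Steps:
((43 + 289*68) + c)*(-269428 - 245351) = ((43 + 289*68) + 384530)*(-269428 - 245351) = ((43 + 19652) + 384530)*(-514779) = (19695 + 384530)*(-514779) = 404225*(-514779) = -208086541275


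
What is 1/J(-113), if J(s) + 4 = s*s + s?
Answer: 1/12652 ≈ 7.9039e-5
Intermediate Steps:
J(s) = -4 + s + s**2 (J(s) = -4 + (s*s + s) = -4 + (s**2 + s) = -4 + (s + s**2) = -4 + s + s**2)
1/J(-113) = 1/(-4 - 113 + (-113)**2) = 1/(-4 - 113 + 12769) = 1/12652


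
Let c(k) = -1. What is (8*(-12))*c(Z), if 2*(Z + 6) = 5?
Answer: 96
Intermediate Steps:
Z = -7/2 (Z = -6 + (½)*5 = -6 + 5/2 = -7/2 ≈ -3.5000)
(8*(-12))*c(Z) = (8*(-12))*(-1) = -96*(-1) = 96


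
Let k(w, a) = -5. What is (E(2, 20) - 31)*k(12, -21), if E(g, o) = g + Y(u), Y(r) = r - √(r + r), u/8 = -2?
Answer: 225 + 20*I*√2 ≈ 225.0 + 28.284*I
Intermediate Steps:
u = -16 (u = 8*(-2) = -16)
Y(r) = r - √2*√r (Y(r) = r - √(2*r) = r - √2*√r)
E(g, o) = -16 + g - 4*I*√2 (E(g, o) = g + (-16 - √2*√(-16)) = g + (-16 - √2*4*I) = g + (-16 - 4*I*√2) = -16 + g - 4*I*√2)
(E(2, 20) - 31)*k(12, -21) = ((-16 + 2 - 4*I*√2) - 31)*(-5) = ((-14 - 4*I*√2) - 31)*(-5) = (-45 - 4*I*√2)*(-5) = 225 + 20*I*√2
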